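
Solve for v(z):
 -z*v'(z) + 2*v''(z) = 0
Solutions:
 v(z) = C1 + C2*erfi(z/2)


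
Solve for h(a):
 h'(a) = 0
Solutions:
 h(a) = C1


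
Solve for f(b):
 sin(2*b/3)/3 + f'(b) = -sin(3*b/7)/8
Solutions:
 f(b) = C1 + 7*cos(3*b/7)/24 + cos(2*b/3)/2


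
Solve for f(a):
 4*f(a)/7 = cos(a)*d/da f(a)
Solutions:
 f(a) = C1*(sin(a) + 1)^(2/7)/(sin(a) - 1)^(2/7)


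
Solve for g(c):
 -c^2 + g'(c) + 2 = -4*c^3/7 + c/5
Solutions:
 g(c) = C1 - c^4/7 + c^3/3 + c^2/10 - 2*c


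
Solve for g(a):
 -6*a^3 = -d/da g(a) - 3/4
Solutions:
 g(a) = C1 + 3*a^4/2 - 3*a/4


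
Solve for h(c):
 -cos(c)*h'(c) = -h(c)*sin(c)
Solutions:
 h(c) = C1/cos(c)


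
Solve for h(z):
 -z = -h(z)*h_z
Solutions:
 h(z) = -sqrt(C1 + z^2)
 h(z) = sqrt(C1 + z^2)


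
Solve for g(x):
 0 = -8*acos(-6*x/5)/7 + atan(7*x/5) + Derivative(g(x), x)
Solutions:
 g(x) = C1 + 8*x*acos(-6*x/5)/7 - x*atan(7*x/5) + 4*sqrt(25 - 36*x^2)/21 + 5*log(49*x^2 + 25)/14


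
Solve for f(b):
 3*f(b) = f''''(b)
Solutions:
 f(b) = C1*exp(-3^(1/4)*b) + C2*exp(3^(1/4)*b) + C3*sin(3^(1/4)*b) + C4*cos(3^(1/4)*b)


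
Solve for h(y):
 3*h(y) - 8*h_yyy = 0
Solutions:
 h(y) = C3*exp(3^(1/3)*y/2) + (C1*sin(3^(5/6)*y/4) + C2*cos(3^(5/6)*y/4))*exp(-3^(1/3)*y/4)


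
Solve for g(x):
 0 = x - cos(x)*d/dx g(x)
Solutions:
 g(x) = C1 + Integral(x/cos(x), x)


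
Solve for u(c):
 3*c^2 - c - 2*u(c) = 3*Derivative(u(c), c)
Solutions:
 u(c) = C1*exp(-2*c/3) + 3*c^2/2 - 5*c + 15/2


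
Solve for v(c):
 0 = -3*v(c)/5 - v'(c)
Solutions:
 v(c) = C1*exp(-3*c/5)


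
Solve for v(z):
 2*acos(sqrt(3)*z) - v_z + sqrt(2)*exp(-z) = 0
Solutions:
 v(z) = C1 + 2*z*acos(sqrt(3)*z) - 2*sqrt(3)*sqrt(1 - 3*z^2)/3 - sqrt(2)*exp(-z)


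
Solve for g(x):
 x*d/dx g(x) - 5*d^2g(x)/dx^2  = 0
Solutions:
 g(x) = C1 + C2*erfi(sqrt(10)*x/10)


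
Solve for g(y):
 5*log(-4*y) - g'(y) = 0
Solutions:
 g(y) = C1 + 5*y*log(-y) + 5*y*(-1 + 2*log(2))


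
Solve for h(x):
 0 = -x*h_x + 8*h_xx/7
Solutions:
 h(x) = C1 + C2*erfi(sqrt(7)*x/4)


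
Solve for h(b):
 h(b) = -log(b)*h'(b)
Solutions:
 h(b) = C1*exp(-li(b))


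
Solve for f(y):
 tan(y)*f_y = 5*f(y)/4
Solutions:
 f(y) = C1*sin(y)^(5/4)


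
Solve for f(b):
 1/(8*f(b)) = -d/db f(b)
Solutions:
 f(b) = -sqrt(C1 - b)/2
 f(b) = sqrt(C1 - b)/2


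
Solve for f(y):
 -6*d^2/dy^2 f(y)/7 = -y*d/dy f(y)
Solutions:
 f(y) = C1 + C2*erfi(sqrt(21)*y/6)


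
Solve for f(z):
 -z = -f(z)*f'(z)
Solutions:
 f(z) = -sqrt(C1 + z^2)
 f(z) = sqrt(C1 + z^2)


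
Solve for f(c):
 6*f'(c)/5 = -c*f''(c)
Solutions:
 f(c) = C1 + C2/c^(1/5)


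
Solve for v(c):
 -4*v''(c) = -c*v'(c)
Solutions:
 v(c) = C1 + C2*erfi(sqrt(2)*c/4)


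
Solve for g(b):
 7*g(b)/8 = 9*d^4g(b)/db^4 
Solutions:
 g(b) = C1*exp(-14^(1/4)*sqrt(3)*b/6) + C2*exp(14^(1/4)*sqrt(3)*b/6) + C3*sin(14^(1/4)*sqrt(3)*b/6) + C4*cos(14^(1/4)*sqrt(3)*b/6)


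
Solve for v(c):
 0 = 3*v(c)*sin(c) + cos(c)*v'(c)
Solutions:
 v(c) = C1*cos(c)^3


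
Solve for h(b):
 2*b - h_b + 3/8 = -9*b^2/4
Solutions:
 h(b) = C1 + 3*b^3/4 + b^2 + 3*b/8


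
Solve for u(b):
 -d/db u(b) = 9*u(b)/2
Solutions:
 u(b) = C1*exp(-9*b/2)


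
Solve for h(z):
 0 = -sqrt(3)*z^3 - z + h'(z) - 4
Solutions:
 h(z) = C1 + sqrt(3)*z^4/4 + z^2/2 + 4*z


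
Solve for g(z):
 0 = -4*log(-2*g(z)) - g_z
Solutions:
 Integral(1/(log(-_y) + log(2)), (_y, g(z)))/4 = C1 - z


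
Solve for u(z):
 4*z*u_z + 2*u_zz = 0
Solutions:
 u(z) = C1 + C2*erf(z)


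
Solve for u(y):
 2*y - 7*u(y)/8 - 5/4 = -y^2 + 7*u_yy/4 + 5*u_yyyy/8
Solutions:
 u(y) = C1*sin(sqrt(5)*y*sqrt(7 - sqrt(14))/5) + C2*sin(sqrt(5)*y*sqrt(sqrt(14) + 7)/5) + C3*cos(sqrt(5)*y*sqrt(7 - sqrt(14))/5) + C4*cos(sqrt(5)*y*sqrt(sqrt(14) + 7)/5) + 8*y^2/7 + 16*y/7 - 6


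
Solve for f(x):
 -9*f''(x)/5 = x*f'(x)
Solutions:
 f(x) = C1 + C2*erf(sqrt(10)*x/6)


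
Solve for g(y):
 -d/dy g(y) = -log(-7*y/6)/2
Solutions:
 g(y) = C1 + y*log(-y)/2 + y*(-log(6) - 1 + log(7))/2


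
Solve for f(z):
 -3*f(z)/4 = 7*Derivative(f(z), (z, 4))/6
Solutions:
 f(z) = (C1*sin(2^(1/4)*sqrt(3)*7^(3/4)*z/14) + C2*cos(2^(1/4)*sqrt(3)*7^(3/4)*z/14))*exp(-2^(1/4)*sqrt(3)*7^(3/4)*z/14) + (C3*sin(2^(1/4)*sqrt(3)*7^(3/4)*z/14) + C4*cos(2^(1/4)*sqrt(3)*7^(3/4)*z/14))*exp(2^(1/4)*sqrt(3)*7^(3/4)*z/14)


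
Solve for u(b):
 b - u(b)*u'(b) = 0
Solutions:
 u(b) = -sqrt(C1 + b^2)
 u(b) = sqrt(C1 + b^2)


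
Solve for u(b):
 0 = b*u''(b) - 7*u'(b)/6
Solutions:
 u(b) = C1 + C2*b^(13/6)


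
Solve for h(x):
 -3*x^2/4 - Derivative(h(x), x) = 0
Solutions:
 h(x) = C1 - x^3/4


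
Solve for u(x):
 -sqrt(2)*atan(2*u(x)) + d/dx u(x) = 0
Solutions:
 Integral(1/atan(2*_y), (_y, u(x))) = C1 + sqrt(2)*x


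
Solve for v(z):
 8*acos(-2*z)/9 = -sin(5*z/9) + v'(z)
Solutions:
 v(z) = C1 + 8*z*acos(-2*z)/9 + 4*sqrt(1 - 4*z^2)/9 - 9*cos(5*z/9)/5


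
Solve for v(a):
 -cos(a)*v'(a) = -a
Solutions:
 v(a) = C1 + Integral(a/cos(a), a)


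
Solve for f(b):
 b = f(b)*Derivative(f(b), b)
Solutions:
 f(b) = -sqrt(C1 + b^2)
 f(b) = sqrt(C1 + b^2)


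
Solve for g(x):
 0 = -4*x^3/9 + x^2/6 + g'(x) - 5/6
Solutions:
 g(x) = C1 + x^4/9 - x^3/18 + 5*x/6


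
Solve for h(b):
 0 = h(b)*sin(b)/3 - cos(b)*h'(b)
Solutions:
 h(b) = C1/cos(b)^(1/3)


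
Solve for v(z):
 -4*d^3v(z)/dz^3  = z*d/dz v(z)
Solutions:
 v(z) = C1 + Integral(C2*airyai(-2^(1/3)*z/2) + C3*airybi(-2^(1/3)*z/2), z)


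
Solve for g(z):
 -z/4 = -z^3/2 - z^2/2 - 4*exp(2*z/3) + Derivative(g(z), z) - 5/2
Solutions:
 g(z) = C1 + z^4/8 + z^3/6 - z^2/8 + 5*z/2 + 6*exp(2*z/3)


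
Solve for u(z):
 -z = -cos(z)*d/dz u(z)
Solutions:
 u(z) = C1 + Integral(z/cos(z), z)


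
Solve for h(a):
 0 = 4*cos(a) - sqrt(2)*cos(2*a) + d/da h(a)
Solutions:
 h(a) = C1 - 4*sin(a) + sqrt(2)*sin(2*a)/2


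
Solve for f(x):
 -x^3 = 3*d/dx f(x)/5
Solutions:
 f(x) = C1 - 5*x^4/12


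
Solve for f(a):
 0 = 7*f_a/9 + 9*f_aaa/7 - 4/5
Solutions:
 f(a) = C1 + C2*sin(7*a/9) + C3*cos(7*a/9) + 36*a/35


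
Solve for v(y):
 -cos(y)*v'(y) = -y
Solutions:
 v(y) = C1 + Integral(y/cos(y), y)


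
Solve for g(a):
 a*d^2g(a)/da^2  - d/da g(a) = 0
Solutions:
 g(a) = C1 + C2*a^2


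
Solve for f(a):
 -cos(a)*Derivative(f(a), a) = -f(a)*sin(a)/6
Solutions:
 f(a) = C1/cos(a)^(1/6)


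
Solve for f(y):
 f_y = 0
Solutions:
 f(y) = C1


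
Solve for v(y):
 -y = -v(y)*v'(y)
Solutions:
 v(y) = -sqrt(C1 + y^2)
 v(y) = sqrt(C1 + y^2)


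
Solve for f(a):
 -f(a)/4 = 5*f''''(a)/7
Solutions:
 f(a) = (C1*sin(5^(3/4)*7^(1/4)*a/10) + C2*cos(5^(3/4)*7^(1/4)*a/10))*exp(-5^(3/4)*7^(1/4)*a/10) + (C3*sin(5^(3/4)*7^(1/4)*a/10) + C4*cos(5^(3/4)*7^(1/4)*a/10))*exp(5^(3/4)*7^(1/4)*a/10)


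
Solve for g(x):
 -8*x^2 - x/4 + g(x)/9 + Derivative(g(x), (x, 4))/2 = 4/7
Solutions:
 g(x) = 72*x^2 + 9*x/4 + (C1*sin(2^(3/4)*sqrt(3)*x/6) + C2*cos(2^(3/4)*sqrt(3)*x/6))*exp(-2^(3/4)*sqrt(3)*x/6) + (C3*sin(2^(3/4)*sqrt(3)*x/6) + C4*cos(2^(3/4)*sqrt(3)*x/6))*exp(2^(3/4)*sqrt(3)*x/6) + 36/7


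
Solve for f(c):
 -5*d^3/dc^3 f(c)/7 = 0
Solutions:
 f(c) = C1 + C2*c + C3*c^2


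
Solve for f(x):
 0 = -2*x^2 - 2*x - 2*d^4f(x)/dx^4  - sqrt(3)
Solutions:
 f(x) = C1 + C2*x + C3*x^2 + C4*x^3 - x^6/360 - x^5/120 - sqrt(3)*x^4/48


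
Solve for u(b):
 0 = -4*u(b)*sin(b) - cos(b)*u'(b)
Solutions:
 u(b) = C1*cos(b)^4


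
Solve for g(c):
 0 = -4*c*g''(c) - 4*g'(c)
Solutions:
 g(c) = C1 + C2*log(c)


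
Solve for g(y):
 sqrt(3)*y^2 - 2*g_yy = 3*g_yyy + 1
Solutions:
 g(y) = C1 + C2*y + C3*exp(-2*y/3) + sqrt(3)*y^4/24 - sqrt(3)*y^3/4 + y^2*(-2 + 9*sqrt(3))/8


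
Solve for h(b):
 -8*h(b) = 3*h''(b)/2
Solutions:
 h(b) = C1*sin(4*sqrt(3)*b/3) + C2*cos(4*sqrt(3)*b/3)


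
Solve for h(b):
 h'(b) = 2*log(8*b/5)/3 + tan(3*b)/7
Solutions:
 h(b) = C1 + 2*b*log(b)/3 - 2*b*log(5)/3 - 2*b/3 + 2*b*log(2) - log(cos(3*b))/21


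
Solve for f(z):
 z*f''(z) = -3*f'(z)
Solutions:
 f(z) = C1 + C2/z^2


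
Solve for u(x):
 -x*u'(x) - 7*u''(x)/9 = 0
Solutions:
 u(x) = C1 + C2*erf(3*sqrt(14)*x/14)


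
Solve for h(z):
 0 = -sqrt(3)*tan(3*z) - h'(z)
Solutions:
 h(z) = C1 + sqrt(3)*log(cos(3*z))/3


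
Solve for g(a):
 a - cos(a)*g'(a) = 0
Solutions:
 g(a) = C1 + Integral(a/cos(a), a)


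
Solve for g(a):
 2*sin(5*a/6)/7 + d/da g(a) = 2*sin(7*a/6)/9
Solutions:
 g(a) = C1 + 12*cos(5*a/6)/35 - 4*cos(7*a/6)/21


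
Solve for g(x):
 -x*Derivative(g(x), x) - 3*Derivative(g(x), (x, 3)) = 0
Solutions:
 g(x) = C1 + Integral(C2*airyai(-3^(2/3)*x/3) + C3*airybi(-3^(2/3)*x/3), x)


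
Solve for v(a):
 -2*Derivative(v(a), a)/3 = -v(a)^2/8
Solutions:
 v(a) = -16/(C1 + 3*a)


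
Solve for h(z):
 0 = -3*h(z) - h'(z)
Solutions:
 h(z) = C1*exp(-3*z)


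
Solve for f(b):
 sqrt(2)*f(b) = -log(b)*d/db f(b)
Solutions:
 f(b) = C1*exp(-sqrt(2)*li(b))


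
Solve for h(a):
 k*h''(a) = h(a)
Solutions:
 h(a) = C1*exp(-a*sqrt(1/k)) + C2*exp(a*sqrt(1/k))


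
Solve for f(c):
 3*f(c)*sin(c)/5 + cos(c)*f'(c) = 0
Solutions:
 f(c) = C1*cos(c)^(3/5)


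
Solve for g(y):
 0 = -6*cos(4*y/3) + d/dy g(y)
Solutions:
 g(y) = C1 + 9*sin(4*y/3)/2


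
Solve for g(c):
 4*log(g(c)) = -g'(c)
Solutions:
 li(g(c)) = C1 - 4*c


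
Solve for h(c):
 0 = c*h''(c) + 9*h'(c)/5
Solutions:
 h(c) = C1 + C2/c^(4/5)


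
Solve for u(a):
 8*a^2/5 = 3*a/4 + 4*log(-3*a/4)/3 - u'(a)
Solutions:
 u(a) = C1 - 8*a^3/15 + 3*a^2/8 + 4*a*log(-a)/3 + 4*a*(-2*log(2) - 1 + log(3))/3


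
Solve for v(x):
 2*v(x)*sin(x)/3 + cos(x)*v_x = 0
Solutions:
 v(x) = C1*cos(x)^(2/3)


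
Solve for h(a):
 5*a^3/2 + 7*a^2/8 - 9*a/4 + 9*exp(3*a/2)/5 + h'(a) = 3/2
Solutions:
 h(a) = C1 - 5*a^4/8 - 7*a^3/24 + 9*a^2/8 + 3*a/2 - 6*exp(3*a/2)/5


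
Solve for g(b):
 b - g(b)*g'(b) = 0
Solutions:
 g(b) = -sqrt(C1 + b^2)
 g(b) = sqrt(C1 + b^2)


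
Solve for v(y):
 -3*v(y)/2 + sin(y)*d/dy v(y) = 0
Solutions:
 v(y) = C1*(cos(y) - 1)^(3/4)/(cos(y) + 1)^(3/4)


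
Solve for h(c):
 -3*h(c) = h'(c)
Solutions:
 h(c) = C1*exp(-3*c)


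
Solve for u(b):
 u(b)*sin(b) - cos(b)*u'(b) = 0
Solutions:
 u(b) = C1/cos(b)


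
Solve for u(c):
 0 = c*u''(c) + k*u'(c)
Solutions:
 u(c) = C1 + c^(1 - re(k))*(C2*sin(log(c)*Abs(im(k))) + C3*cos(log(c)*im(k)))


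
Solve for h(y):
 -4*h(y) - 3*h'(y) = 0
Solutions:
 h(y) = C1*exp(-4*y/3)


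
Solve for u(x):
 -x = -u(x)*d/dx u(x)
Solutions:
 u(x) = -sqrt(C1 + x^2)
 u(x) = sqrt(C1 + x^2)


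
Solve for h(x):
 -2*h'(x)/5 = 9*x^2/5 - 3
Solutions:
 h(x) = C1 - 3*x^3/2 + 15*x/2


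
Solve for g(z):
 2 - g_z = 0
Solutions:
 g(z) = C1 + 2*z


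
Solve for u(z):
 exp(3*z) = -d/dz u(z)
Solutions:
 u(z) = C1 - exp(3*z)/3


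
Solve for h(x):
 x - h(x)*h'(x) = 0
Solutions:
 h(x) = -sqrt(C1 + x^2)
 h(x) = sqrt(C1 + x^2)


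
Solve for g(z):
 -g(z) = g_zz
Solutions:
 g(z) = C1*sin(z) + C2*cos(z)


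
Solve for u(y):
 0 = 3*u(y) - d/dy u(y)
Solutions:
 u(y) = C1*exp(3*y)


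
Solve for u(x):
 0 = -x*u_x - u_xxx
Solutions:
 u(x) = C1 + Integral(C2*airyai(-x) + C3*airybi(-x), x)


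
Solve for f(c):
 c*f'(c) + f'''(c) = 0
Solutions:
 f(c) = C1 + Integral(C2*airyai(-c) + C3*airybi(-c), c)


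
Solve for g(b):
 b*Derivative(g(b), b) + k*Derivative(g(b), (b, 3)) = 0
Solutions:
 g(b) = C1 + Integral(C2*airyai(b*(-1/k)^(1/3)) + C3*airybi(b*(-1/k)^(1/3)), b)


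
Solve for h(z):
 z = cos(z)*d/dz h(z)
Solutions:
 h(z) = C1 + Integral(z/cos(z), z)


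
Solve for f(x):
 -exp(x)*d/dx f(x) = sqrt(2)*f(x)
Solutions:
 f(x) = C1*exp(sqrt(2)*exp(-x))


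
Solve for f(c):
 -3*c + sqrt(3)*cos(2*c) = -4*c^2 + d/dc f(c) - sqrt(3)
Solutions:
 f(c) = C1 + 4*c^3/3 - 3*c^2/2 + sqrt(3)*(c + sin(c)*cos(c))


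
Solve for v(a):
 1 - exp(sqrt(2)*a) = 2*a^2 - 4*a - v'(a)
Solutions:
 v(a) = C1 + 2*a^3/3 - 2*a^2 - a + sqrt(2)*exp(sqrt(2)*a)/2


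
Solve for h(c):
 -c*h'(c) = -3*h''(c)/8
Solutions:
 h(c) = C1 + C2*erfi(2*sqrt(3)*c/3)


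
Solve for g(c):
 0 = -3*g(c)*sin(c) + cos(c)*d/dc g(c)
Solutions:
 g(c) = C1/cos(c)^3


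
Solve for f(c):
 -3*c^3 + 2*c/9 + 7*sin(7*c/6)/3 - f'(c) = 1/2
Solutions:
 f(c) = C1 - 3*c^4/4 + c^2/9 - c/2 - 2*cos(7*c/6)


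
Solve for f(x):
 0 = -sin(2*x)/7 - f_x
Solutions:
 f(x) = C1 + cos(2*x)/14


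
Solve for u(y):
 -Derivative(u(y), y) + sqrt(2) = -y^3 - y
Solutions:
 u(y) = C1 + y^4/4 + y^2/2 + sqrt(2)*y


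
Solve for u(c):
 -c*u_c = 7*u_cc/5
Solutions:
 u(c) = C1 + C2*erf(sqrt(70)*c/14)


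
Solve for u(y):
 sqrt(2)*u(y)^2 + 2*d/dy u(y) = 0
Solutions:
 u(y) = 2/(C1 + sqrt(2)*y)


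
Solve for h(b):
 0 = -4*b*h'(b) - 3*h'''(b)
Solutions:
 h(b) = C1 + Integral(C2*airyai(-6^(2/3)*b/3) + C3*airybi(-6^(2/3)*b/3), b)


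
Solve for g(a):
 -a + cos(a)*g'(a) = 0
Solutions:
 g(a) = C1 + Integral(a/cos(a), a)


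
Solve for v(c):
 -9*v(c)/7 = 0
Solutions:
 v(c) = 0


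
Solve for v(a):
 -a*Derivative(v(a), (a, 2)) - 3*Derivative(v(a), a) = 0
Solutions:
 v(a) = C1 + C2/a^2


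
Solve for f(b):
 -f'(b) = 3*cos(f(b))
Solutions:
 f(b) = pi - asin((C1 + exp(6*b))/(C1 - exp(6*b)))
 f(b) = asin((C1 + exp(6*b))/(C1 - exp(6*b)))


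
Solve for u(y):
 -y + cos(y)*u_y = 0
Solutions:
 u(y) = C1 + Integral(y/cos(y), y)


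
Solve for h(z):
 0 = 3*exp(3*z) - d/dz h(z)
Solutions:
 h(z) = C1 + exp(3*z)


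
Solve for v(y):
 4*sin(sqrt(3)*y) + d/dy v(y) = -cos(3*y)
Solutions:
 v(y) = C1 - sin(3*y)/3 + 4*sqrt(3)*cos(sqrt(3)*y)/3


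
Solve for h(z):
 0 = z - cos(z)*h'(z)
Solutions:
 h(z) = C1 + Integral(z/cos(z), z)


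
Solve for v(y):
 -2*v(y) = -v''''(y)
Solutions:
 v(y) = C1*exp(-2^(1/4)*y) + C2*exp(2^(1/4)*y) + C3*sin(2^(1/4)*y) + C4*cos(2^(1/4)*y)


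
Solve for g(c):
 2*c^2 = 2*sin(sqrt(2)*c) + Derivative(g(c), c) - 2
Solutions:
 g(c) = C1 + 2*c^3/3 + 2*c + sqrt(2)*cos(sqrt(2)*c)


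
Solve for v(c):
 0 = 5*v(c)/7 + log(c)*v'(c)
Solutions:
 v(c) = C1*exp(-5*li(c)/7)


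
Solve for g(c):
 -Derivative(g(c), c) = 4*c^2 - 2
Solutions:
 g(c) = C1 - 4*c^3/3 + 2*c


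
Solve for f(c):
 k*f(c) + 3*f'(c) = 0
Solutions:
 f(c) = C1*exp(-c*k/3)


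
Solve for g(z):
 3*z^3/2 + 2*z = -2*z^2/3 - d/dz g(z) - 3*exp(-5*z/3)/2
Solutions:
 g(z) = C1 - 3*z^4/8 - 2*z^3/9 - z^2 + 9*exp(-5*z/3)/10


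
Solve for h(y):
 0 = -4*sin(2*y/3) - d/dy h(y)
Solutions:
 h(y) = C1 + 6*cos(2*y/3)


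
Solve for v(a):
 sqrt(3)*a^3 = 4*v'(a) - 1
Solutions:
 v(a) = C1 + sqrt(3)*a^4/16 + a/4


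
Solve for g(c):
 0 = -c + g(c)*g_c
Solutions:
 g(c) = -sqrt(C1 + c^2)
 g(c) = sqrt(C1 + c^2)


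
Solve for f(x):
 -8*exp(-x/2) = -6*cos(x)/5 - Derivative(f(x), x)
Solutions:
 f(x) = C1 - 6*sin(x)/5 - 16*exp(-x/2)


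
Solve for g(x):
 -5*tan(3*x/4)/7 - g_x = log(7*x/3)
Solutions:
 g(x) = C1 - x*log(x) - x*log(7) + x + x*log(3) + 20*log(cos(3*x/4))/21


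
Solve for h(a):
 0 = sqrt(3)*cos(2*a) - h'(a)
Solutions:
 h(a) = C1 + sqrt(3)*sin(2*a)/2


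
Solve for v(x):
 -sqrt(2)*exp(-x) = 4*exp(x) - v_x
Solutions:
 v(x) = C1 + 4*exp(x) - sqrt(2)*exp(-x)


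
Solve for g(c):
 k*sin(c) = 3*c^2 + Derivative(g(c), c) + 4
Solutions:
 g(c) = C1 - c^3 - 4*c - k*cos(c)


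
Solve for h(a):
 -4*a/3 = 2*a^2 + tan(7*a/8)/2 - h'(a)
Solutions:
 h(a) = C1 + 2*a^3/3 + 2*a^2/3 - 4*log(cos(7*a/8))/7


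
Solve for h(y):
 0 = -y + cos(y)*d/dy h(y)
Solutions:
 h(y) = C1 + Integral(y/cos(y), y)


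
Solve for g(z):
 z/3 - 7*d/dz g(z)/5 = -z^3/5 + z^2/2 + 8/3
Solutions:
 g(z) = C1 + z^4/28 - 5*z^3/42 + 5*z^2/42 - 40*z/21


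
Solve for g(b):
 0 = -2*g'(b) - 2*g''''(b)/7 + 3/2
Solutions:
 g(b) = C1 + C4*exp(-7^(1/3)*b) + 3*b/4 + (C2*sin(sqrt(3)*7^(1/3)*b/2) + C3*cos(sqrt(3)*7^(1/3)*b/2))*exp(7^(1/3)*b/2)


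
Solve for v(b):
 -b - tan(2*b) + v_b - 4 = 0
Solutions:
 v(b) = C1 + b^2/2 + 4*b - log(cos(2*b))/2


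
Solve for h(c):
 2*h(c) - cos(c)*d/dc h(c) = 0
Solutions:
 h(c) = C1*(sin(c) + 1)/(sin(c) - 1)


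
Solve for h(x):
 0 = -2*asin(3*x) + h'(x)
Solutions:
 h(x) = C1 + 2*x*asin(3*x) + 2*sqrt(1 - 9*x^2)/3


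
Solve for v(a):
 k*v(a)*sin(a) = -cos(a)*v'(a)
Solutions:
 v(a) = C1*exp(k*log(cos(a)))


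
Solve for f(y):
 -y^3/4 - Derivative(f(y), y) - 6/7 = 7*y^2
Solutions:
 f(y) = C1 - y^4/16 - 7*y^3/3 - 6*y/7


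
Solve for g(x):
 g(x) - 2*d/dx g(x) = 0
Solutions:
 g(x) = C1*exp(x/2)


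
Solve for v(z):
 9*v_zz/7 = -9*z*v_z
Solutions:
 v(z) = C1 + C2*erf(sqrt(14)*z/2)


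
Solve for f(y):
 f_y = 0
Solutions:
 f(y) = C1


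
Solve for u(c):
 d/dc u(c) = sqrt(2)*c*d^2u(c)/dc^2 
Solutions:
 u(c) = C1 + C2*c^(sqrt(2)/2 + 1)


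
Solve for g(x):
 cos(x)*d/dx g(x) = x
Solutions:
 g(x) = C1 + Integral(x/cos(x), x)


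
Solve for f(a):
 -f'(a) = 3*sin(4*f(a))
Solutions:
 f(a) = -acos((-C1 - exp(24*a))/(C1 - exp(24*a)))/4 + pi/2
 f(a) = acos((-C1 - exp(24*a))/(C1 - exp(24*a)))/4


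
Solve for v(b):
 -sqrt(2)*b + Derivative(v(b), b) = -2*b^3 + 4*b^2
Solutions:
 v(b) = C1 - b^4/2 + 4*b^3/3 + sqrt(2)*b^2/2


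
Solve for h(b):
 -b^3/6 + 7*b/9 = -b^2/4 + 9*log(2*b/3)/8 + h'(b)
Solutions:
 h(b) = C1 - b^4/24 + b^3/12 + 7*b^2/18 - 9*b*log(b)/8 - 9*b*log(2)/8 + 9*b/8 + 9*b*log(3)/8


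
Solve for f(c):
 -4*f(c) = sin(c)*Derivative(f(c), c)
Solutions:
 f(c) = C1*(cos(c)^2 + 2*cos(c) + 1)/(cos(c)^2 - 2*cos(c) + 1)


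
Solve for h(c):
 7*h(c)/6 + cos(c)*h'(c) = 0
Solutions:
 h(c) = C1*(sin(c) - 1)^(7/12)/(sin(c) + 1)^(7/12)


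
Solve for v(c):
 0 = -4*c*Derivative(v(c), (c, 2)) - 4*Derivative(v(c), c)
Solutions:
 v(c) = C1 + C2*log(c)


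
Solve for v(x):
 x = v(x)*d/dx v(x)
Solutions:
 v(x) = -sqrt(C1 + x^2)
 v(x) = sqrt(C1 + x^2)


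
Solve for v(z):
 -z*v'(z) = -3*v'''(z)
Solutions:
 v(z) = C1 + Integral(C2*airyai(3^(2/3)*z/3) + C3*airybi(3^(2/3)*z/3), z)


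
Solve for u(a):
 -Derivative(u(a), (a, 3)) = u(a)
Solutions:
 u(a) = C3*exp(-a) + (C1*sin(sqrt(3)*a/2) + C2*cos(sqrt(3)*a/2))*exp(a/2)


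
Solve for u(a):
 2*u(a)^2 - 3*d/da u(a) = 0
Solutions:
 u(a) = -3/(C1 + 2*a)


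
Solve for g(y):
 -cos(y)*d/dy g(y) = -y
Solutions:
 g(y) = C1 + Integral(y/cos(y), y)


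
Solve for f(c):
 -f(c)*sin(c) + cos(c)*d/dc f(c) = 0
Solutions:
 f(c) = C1/cos(c)


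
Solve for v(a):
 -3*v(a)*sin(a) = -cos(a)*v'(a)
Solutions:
 v(a) = C1/cos(a)^3


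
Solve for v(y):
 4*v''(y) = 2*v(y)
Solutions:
 v(y) = C1*exp(-sqrt(2)*y/2) + C2*exp(sqrt(2)*y/2)


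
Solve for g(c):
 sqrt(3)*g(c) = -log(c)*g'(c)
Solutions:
 g(c) = C1*exp(-sqrt(3)*li(c))


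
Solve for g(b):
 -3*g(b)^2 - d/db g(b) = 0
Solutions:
 g(b) = 1/(C1 + 3*b)


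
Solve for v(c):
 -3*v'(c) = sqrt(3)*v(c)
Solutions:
 v(c) = C1*exp(-sqrt(3)*c/3)


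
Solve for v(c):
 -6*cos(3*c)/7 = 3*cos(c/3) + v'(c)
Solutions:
 v(c) = C1 - 9*sin(c/3) - 2*sin(3*c)/7


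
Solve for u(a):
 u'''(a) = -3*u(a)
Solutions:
 u(a) = C3*exp(-3^(1/3)*a) + (C1*sin(3^(5/6)*a/2) + C2*cos(3^(5/6)*a/2))*exp(3^(1/3)*a/2)


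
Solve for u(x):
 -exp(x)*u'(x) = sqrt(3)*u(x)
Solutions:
 u(x) = C1*exp(sqrt(3)*exp(-x))


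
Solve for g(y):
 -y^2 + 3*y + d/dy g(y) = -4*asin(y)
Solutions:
 g(y) = C1 + y^3/3 - 3*y^2/2 - 4*y*asin(y) - 4*sqrt(1 - y^2)


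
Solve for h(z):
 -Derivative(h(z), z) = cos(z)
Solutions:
 h(z) = C1 - sin(z)


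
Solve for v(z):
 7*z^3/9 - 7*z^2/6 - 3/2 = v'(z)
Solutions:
 v(z) = C1 + 7*z^4/36 - 7*z^3/18 - 3*z/2


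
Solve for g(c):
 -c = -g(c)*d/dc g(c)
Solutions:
 g(c) = -sqrt(C1 + c^2)
 g(c) = sqrt(C1 + c^2)


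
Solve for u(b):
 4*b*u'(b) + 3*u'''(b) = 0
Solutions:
 u(b) = C1 + Integral(C2*airyai(-6^(2/3)*b/3) + C3*airybi(-6^(2/3)*b/3), b)


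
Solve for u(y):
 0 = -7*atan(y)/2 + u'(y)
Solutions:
 u(y) = C1 + 7*y*atan(y)/2 - 7*log(y^2 + 1)/4


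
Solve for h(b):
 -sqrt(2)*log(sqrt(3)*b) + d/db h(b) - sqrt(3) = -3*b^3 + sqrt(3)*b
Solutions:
 h(b) = C1 - 3*b^4/4 + sqrt(3)*b^2/2 + sqrt(2)*b*log(b) - sqrt(2)*b + sqrt(2)*b*log(3)/2 + sqrt(3)*b


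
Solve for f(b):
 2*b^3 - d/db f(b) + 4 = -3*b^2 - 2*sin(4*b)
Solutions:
 f(b) = C1 + b^4/2 + b^3 + 4*b - cos(4*b)/2


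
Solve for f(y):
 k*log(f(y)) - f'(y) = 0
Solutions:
 li(f(y)) = C1 + k*y


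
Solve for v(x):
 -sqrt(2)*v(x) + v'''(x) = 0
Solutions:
 v(x) = C3*exp(2^(1/6)*x) + (C1*sin(2^(1/6)*sqrt(3)*x/2) + C2*cos(2^(1/6)*sqrt(3)*x/2))*exp(-2^(1/6)*x/2)


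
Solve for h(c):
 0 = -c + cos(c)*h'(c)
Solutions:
 h(c) = C1 + Integral(c/cos(c), c)


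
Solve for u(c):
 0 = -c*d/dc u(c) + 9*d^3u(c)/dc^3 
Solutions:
 u(c) = C1 + Integral(C2*airyai(3^(1/3)*c/3) + C3*airybi(3^(1/3)*c/3), c)


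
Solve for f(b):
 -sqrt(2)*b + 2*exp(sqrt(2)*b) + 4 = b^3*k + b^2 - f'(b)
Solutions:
 f(b) = C1 + b^4*k/4 + b^3/3 + sqrt(2)*b^2/2 - 4*b - sqrt(2)*exp(sqrt(2)*b)


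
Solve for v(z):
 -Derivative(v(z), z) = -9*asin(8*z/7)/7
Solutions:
 v(z) = C1 + 9*z*asin(8*z/7)/7 + 9*sqrt(49 - 64*z^2)/56


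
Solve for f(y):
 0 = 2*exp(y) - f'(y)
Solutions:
 f(y) = C1 + 2*exp(y)


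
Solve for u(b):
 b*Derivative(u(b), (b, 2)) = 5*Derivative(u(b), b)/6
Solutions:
 u(b) = C1 + C2*b^(11/6)


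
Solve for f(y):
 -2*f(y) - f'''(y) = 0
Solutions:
 f(y) = C3*exp(-2^(1/3)*y) + (C1*sin(2^(1/3)*sqrt(3)*y/2) + C2*cos(2^(1/3)*sqrt(3)*y/2))*exp(2^(1/3)*y/2)


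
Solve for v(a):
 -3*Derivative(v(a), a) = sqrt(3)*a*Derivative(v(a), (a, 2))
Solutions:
 v(a) = C1 + C2*a^(1 - sqrt(3))


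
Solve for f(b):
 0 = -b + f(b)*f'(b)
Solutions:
 f(b) = -sqrt(C1 + b^2)
 f(b) = sqrt(C1 + b^2)


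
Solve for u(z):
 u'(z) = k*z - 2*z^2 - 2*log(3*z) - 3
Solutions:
 u(z) = C1 + k*z^2/2 - 2*z^3/3 - 2*z*log(z) - z*log(9) - z


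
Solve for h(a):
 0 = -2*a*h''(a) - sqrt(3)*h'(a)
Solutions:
 h(a) = C1 + C2*a^(1 - sqrt(3)/2)


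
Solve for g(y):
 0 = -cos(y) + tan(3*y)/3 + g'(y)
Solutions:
 g(y) = C1 + log(cos(3*y))/9 + sin(y)


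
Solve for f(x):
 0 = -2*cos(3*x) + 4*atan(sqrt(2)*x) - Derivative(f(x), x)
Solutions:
 f(x) = C1 + 4*x*atan(sqrt(2)*x) - sqrt(2)*log(2*x^2 + 1) - 2*sin(3*x)/3


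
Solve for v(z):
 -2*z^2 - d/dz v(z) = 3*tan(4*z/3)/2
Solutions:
 v(z) = C1 - 2*z^3/3 + 9*log(cos(4*z/3))/8


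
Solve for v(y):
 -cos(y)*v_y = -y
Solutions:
 v(y) = C1 + Integral(y/cos(y), y)


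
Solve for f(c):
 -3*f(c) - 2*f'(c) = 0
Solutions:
 f(c) = C1*exp(-3*c/2)


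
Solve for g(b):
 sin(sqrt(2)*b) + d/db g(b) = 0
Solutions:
 g(b) = C1 + sqrt(2)*cos(sqrt(2)*b)/2


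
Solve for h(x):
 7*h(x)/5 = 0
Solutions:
 h(x) = 0


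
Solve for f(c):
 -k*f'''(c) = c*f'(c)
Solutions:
 f(c) = C1 + Integral(C2*airyai(c*(-1/k)^(1/3)) + C3*airybi(c*(-1/k)^(1/3)), c)


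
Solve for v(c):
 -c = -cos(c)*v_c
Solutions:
 v(c) = C1 + Integral(c/cos(c), c)


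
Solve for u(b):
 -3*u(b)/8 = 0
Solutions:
 u(b) = 0


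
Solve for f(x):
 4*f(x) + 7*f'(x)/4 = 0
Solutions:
 f(x) = C1*exp(-16*x/7)


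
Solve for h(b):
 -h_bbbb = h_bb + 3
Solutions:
 h(b) = C1 + C2*b + C3*sin(b) + C4*cos(b) - 3*b^2/2


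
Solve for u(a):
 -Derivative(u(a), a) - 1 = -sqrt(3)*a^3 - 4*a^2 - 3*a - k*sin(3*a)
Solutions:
 u(a) = C1 + sqrt(3)*a^4/4 + 4*a^3/3 + 3*a^2/2 - a - k*cos(3*a)/3


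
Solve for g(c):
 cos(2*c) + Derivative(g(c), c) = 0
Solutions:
 g(c) = C1 - sin(2*c)/2


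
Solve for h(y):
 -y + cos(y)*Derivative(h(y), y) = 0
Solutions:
 h(y) = C1 + Integral(y/cos(y), y)


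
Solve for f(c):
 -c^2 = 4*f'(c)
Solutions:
 f(c) = C1 - c^3/12


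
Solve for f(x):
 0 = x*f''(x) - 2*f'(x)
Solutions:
 f(x) = C1 + C2*x^3


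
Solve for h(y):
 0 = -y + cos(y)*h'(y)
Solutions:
 h(y) = C1 + Integral(y/cos(y), y)


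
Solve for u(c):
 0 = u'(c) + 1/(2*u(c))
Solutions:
 u(c) = -sqrt(C1 - c)
 u(c) = sqrt(C1 - c)


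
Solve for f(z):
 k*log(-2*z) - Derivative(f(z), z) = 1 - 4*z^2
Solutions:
 f(z) = C1 + k*z*log(-z) + 4*z^3/3 + z*(-k + k*log(2) - 1)


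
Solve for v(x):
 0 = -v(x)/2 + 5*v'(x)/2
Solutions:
 v(x) = C1*exp(x/5)


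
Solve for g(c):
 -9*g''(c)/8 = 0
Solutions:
 g(c) = C1 + C2*c


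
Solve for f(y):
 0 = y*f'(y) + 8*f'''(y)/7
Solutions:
 f(y) = C1 + Integral(C2*airyai(-7^(1/3)*y/2) + C3*airybi(-7^(1/3)*y/2), y)


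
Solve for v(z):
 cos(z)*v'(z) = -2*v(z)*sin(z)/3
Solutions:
 v(z) = C1*cos(z)^(2/3)


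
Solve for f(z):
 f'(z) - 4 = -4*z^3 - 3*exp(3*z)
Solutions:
 f(z) = C1 - z^4 + 4*z - exp(3*z)


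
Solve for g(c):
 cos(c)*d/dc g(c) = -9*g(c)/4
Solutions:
 g(c) = C1*(sin(c) - 1)^(9/8)/(sin(c) + 1)^(9/8)


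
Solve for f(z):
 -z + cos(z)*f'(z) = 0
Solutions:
 f(z) = C1 + Integral(z/cos(z), z)


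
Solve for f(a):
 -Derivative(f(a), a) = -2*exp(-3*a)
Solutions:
 f(a) = C1 - 2*exp(-3*a)/3


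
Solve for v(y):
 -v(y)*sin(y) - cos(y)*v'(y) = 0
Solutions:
 v(y) = C1*cos(y)


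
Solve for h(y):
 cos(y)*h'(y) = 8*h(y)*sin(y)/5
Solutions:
 h(y) = C1/cos(y)^(8/5)


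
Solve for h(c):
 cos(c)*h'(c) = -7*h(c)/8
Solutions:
 h(c) = C1*(sin(c) - 1)^(7/16)/(sin(c) + 1)^(7/16)


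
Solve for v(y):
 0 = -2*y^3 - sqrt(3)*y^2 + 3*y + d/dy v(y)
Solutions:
 v(y) = C1 + y^4/2 + sqrt(3)*y^3/3 - 3*y^2/2


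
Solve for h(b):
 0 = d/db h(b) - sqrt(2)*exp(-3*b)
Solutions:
 h(b) = C1 - sqrt(2)*exp(-3*b)/3


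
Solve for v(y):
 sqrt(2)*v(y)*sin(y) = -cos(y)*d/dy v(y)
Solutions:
 v(y) = C1*cos(y)^(sqrt(2))


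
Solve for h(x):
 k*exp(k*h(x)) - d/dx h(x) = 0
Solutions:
 h(x) = Piecewise((log(-1/(C1*k + k^2*x))/k, Ne(k, 0)), (nan, True))
 h(x) = Piecewise((C1 + k*x, Eq(k, 0)), (nan, True))


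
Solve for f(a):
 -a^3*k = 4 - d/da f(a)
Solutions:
 f(a) = C1 + a^4*k/4 + 4*a


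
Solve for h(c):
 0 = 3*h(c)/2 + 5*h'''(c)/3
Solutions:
 h(c) = C3*exp(-30^(2/3)*c/10) + (C1*sin(3*10^(2/3)*3^(1/6)*c/20) + C2*cos(3*10^(2/3)*3^(1/6)*c/20))*exp(30^(2/3)*c/20)


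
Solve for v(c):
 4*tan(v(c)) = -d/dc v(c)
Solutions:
 v(c) = pi - asin(C1*exp(-4*c))
 v(c) = asin(C1*exp(-4*c))


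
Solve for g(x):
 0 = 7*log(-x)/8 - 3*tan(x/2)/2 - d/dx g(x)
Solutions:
 g(x) = C1 + 7*x*log(-x)/8 - 7*x/8 + 3*log(cos(x/2))


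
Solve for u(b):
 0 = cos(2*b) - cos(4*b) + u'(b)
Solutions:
 u(b) = C1 - sin(2*b)/2 + sin(4*b)/4


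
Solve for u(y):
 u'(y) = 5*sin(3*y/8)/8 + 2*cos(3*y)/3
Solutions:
 u(y) = C1 + 2*sin(3*y)/9 - 5*cos(3*y/8)/3


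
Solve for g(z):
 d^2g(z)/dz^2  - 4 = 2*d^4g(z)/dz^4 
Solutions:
 g(z) = C1 + C2*z + C3*exp(-sqrt(2)*z/2) + C4*exp(sqrt(2)*z/2) + 2*z^2


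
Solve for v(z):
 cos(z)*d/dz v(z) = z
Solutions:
 v(z) = C1 + Integral(z/cos(z), z)


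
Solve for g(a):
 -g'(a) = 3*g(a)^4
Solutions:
 g(a) = (-3^(2/3) - 3*3^(1/6)*I)*(1/(C1 + 3*a))^(1/3)/6
 g(a) = (-3^(2/3) + 3*3^(1/6)*I)*(1/(C1 + 3*a))^(1/3)/6
 g(a) = (1/(C1 + 9*a))^(1/3)


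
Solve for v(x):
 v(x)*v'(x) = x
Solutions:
 v(x) = -sqrt(C1 + x^2)
 v(x) = sqrt(C1 + x^2)


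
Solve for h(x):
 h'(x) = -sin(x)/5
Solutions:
 h(x) = C1 + cos(x)/5


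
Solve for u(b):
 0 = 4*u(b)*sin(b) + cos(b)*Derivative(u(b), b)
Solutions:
 u(b) = C1*cos(b)^4


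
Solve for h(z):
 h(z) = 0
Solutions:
 h(z) = 0


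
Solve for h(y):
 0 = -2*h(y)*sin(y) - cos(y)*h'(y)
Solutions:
 h(y) = C1*cos(y)^2


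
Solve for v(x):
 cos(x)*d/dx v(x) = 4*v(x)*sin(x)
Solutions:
 v(x) = C1/cos(x)^4


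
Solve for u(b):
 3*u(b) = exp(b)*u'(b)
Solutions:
 u(b) = C1*exp(-3*exp(-b))


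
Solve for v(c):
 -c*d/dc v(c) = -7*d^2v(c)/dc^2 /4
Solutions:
 v(c) = C1 + C2*erfi(sqrt(14)*c/7)


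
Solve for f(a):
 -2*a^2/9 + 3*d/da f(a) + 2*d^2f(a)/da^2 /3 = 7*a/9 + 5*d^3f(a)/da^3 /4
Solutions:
 f(a) = C1 + C2*exp(2*a*(2 - sqrt(139))/15) + C3*exp(2*a*(2 + sqrt(139))/15) + 2*a^3/81 + 55*a^2/486 + 25*a/2187


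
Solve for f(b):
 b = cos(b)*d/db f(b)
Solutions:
 f(b) = C1 + Integral(b/cos(b), b)


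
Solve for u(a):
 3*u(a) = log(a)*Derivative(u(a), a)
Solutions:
 u(a) = C1*exp(3*li(a))


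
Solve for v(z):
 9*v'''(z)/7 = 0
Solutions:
 v(z) = C1 + C2*z + C3*z^2


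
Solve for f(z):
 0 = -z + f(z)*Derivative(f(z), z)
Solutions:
 f(z) = -sqrt(C1 + z^2)
 f(z) = sqrt(C1 + z^2)


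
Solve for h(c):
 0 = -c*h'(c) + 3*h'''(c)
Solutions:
 h(c) = C1 + Integral(C2*airyai(3^(2/3)*c/3) + C3*airybi(3^(2/3)*c/3), c)


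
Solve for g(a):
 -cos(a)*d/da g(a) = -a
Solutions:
 g(a) = C1 + Integral(a/cos(a), a)


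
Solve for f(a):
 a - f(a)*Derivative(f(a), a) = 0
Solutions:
 f(a) = -sqrt(C1 + a^2)
 f(a) = sqrt(C1 + a^2)


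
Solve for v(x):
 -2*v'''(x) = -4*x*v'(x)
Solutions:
 v(x) = C1 + Integral(C2*airyai(2^(1/3)*x) + C3*airybi(2^(1/3)*x), x)


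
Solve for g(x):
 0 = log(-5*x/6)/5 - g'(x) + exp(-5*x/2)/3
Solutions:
 g(x) = C1 + x*log(-x)/5 + x*(-log(6) - 1 + log(5))/5 - 2*exp(-5*x/2)/15


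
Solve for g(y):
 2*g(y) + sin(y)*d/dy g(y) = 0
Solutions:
 g(y) = C1*(cos(y) + 1)/(cos(y) - 1)


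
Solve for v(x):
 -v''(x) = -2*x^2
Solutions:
 v(x) = C1 + C2*x + x^4/6


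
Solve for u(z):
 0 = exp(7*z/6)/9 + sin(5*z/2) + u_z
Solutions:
 u(z) = C1 - 2*exp(7*z/6)/21 + 2*cos(5*z/2)/5


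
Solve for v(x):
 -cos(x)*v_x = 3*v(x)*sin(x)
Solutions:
 v(x) = C1*cos(x)^3


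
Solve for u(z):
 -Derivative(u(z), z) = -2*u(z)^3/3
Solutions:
 u(z) = -sqrt(6)*sqrt(-1/(C1 + 2*z))/2
 u(z) = sqrt(6)*sqrt(-1/(C1 + 2*z))/2


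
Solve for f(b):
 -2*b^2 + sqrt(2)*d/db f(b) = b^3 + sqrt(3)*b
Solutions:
 f(b) = C1 + sqrt(2)*b^4/8 + sqrt(2)*b^3/3 + sqrt(6)*b^2/4


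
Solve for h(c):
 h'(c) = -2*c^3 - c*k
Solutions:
 h(c) = C1 - c^4/2 - c^2*k/2


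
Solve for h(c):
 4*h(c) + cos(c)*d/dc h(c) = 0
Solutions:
 h(c) = C1*(sin(c)^2 - 2*sin(c) + 1)/(sin(c)^2 + 2*sin(c) + 1)


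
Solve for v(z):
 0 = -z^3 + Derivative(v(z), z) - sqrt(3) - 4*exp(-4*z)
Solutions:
 v(z) = C1 + z^4/4 + sqrt(3)*z - exp(-4*z)


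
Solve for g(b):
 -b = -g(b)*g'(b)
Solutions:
 g(b) = -sqrt(C1 + b^2)
 g(b) = sqrt(C1 + b^2)


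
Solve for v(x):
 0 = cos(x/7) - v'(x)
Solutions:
 v(x) = C1 + 7*sin(x/7)


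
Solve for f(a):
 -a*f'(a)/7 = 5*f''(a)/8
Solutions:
 f(a) = C1 + C2*erf(2*sqrt(35)*a/35)


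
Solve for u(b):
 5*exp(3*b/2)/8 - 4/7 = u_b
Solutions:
 u(b) = C1 - 4*b/7 + 5*exp(3*b/2)/12


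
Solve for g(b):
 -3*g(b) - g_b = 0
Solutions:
 g(b) = C1*exp(-3*b)


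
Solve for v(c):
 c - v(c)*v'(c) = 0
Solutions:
 v(c) = -sqrt(C1 + c^2)
 v(c) = sqrt(C1 + c^2)


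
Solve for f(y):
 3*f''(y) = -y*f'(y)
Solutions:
 f(y) = C1 + C2*erf(sqrt(6)*y/6)


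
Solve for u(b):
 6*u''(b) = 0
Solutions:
 u(b) = C1 + C2*b


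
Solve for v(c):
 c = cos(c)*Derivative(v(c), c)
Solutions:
 v(c) = C1 + Integral(c/cos(c), c)


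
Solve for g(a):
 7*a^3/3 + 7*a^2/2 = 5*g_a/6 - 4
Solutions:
 g(a) = C1 + 7*a^4/10 + 7*a^3/5 + 24*a/5


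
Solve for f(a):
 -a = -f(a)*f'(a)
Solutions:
 f(a) = -sqrt(C1 + a^2)
 f(a) = sqrt(C1 + a^2)


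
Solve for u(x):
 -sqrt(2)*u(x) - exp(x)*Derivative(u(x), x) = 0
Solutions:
 u(x) = C1*exp(sqrt(2)*exp(-x))


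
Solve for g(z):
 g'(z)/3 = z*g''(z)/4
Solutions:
 g(z) = C1 + C2*z^(7/3)


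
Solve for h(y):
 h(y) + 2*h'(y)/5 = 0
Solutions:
 h(y) = C1*exp(-5*y/2)


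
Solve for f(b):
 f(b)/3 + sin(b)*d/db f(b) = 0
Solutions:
 f(b) = C1*(cos(b) + 1)^(1/6)/(cos(b) - 1)^(1/6)


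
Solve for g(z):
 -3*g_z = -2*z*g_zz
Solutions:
 g(z) = C1 + C2*z^(5/2)


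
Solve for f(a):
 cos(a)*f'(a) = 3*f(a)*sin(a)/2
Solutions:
 f(a) = C1/cos(a)^(3/2)


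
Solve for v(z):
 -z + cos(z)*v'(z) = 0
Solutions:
 v(z) = C1 + Integral(z/cos(z), z)


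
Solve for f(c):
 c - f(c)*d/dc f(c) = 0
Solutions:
 f(c) = -sqrt(C1 + c^2)
 f(c) = sqrt(C1 + c^2)


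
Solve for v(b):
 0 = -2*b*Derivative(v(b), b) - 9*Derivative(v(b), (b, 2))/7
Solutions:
 v(b) = C1 + C2*erf(sqrt(7)*b/3)


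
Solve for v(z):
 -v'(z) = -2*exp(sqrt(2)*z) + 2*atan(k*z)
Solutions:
 v(z) = C1 - 2*Piecewise((z*atan(k*z) - log(k^2*z^2 + 1)/(2*k), Ne(k, 0)), (0, True)) + sqrt(2)*exp(sqrt(2)*z)


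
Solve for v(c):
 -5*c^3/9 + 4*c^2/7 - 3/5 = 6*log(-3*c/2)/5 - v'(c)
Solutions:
 v(c) = C1 + 5*c^4/36 - 4*c^3/21 + 6*c*log(-c)/5 + 3*c*(-2*log(2) - 1 + 2*log(3))/5


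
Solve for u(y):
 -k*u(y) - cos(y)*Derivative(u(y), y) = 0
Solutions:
 u(y) = C1*exp(k*(log(sin(y) - 1) - log(sin(y) + 1))/2)


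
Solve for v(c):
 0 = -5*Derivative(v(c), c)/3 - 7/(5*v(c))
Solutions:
 v(c) = -sqrt(C1 - 42*c)/5
 v(c) = sqrt(C1 - 42*c)/5


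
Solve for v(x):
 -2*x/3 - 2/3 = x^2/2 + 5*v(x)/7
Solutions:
 v(x) = -7*x^2/10 - 14*x/15 - 14/15


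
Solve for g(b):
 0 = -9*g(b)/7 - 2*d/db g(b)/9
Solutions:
 g(b) = C1*exp(-81*b/14)


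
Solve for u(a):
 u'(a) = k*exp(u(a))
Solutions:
 u(a) = log(-1/(C1 + a*k))


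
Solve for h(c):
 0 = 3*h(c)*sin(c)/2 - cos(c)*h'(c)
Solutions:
 h(c) = C1/cos(c)^(3/2)


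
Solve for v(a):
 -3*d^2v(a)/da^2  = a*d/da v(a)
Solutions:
 v(a) = C1 + C2*erf(sqrt(6)*a/6)


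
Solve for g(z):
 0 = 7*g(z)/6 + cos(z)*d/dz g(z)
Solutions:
 g(z) = C1*(sin(z) - 1)^(7/12)/(sin(z) + 1)^(7/12)


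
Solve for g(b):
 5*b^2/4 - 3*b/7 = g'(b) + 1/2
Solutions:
 g(b) = C1 + 5*b^3/12 - 3*b^2/14 - b/2


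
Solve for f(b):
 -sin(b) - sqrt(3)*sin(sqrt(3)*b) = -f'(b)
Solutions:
 f(b) = C1 - cos(b) - cos(sqrt(3)*b)


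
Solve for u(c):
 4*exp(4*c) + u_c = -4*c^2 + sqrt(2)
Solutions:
 u(c) = C1 - 4*c^3/3 + sqrt(2)*c - exp(4*c)


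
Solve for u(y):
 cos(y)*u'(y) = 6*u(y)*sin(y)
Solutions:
 u(y) = C1/cos(y)^6


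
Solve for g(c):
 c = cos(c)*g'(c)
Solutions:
 g(c) = C1 + Integral(c/cos(c), c)


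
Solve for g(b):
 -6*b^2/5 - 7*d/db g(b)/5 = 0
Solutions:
 g(b) = C1 - 2*b^3/7


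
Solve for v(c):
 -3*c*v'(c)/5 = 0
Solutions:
 v(c) = C1


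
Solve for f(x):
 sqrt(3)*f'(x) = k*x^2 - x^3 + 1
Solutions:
 f(x) = C1 + sqrt(3)*k*x^3/9 - sqrt(3)*x^4/12 + sqrt(3)*x/3


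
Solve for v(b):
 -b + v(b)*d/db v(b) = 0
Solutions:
 v(b) = -sqrt(C1 + b^2)
 v(b) = sqrt(C1 + b^2)


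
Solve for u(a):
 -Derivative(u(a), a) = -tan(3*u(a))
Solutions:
 u(a) = -asin(C1*exp(3*a))/3 + pi/3
 u(a) = asin(C1*exp(3*a))/3


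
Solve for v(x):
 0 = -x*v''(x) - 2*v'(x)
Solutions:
 v(x) = C1 + C2/x


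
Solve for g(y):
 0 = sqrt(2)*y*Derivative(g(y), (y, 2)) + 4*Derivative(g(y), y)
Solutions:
 g(y) = C1 + C2*y^(1 - 2*sqrt(2))


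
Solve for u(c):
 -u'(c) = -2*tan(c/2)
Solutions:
 u(c) = C1 - 4*log(cos(c/2))


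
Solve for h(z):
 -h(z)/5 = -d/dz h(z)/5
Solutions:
 h(z) = C1*exp(z)


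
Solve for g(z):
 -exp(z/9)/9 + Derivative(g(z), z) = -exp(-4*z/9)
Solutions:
 g(z) = C1 + exp(z/9) + 9*exp(-4*z/9)/4


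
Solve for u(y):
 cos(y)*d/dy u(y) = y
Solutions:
 u(y) = C1 + Integral(y/cos(y), y)


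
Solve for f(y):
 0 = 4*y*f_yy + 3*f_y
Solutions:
 f(y) = C1 + C2*y^(1/4)


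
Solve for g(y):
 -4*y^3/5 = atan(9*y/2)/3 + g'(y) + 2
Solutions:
 g(y) = C1 - y^4/5 - y*atan(9*y/2)/3 - 2*y + log(81*y^2 + 4)/27


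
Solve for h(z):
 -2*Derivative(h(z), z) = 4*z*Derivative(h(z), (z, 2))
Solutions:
 h(z) = C1 + C2*sqrt(z)


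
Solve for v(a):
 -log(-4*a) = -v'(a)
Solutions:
 v(a) = C1 + a*log(-a) + a*(-1 + 2*log(2))


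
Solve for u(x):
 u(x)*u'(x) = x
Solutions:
 u(x) = -sqrt(C1 + x^2)
 u(x) = sqrt(C1 + x^2)


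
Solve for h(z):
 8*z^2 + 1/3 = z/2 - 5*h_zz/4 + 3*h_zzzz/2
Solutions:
 h(z) = C1 + C2*z + C3*exp(-sqrt(30)*z/6) + C4*exp(sqrt(30)*z/6) - 8*z^4/15 + z^3/15 - 586*z^2/75


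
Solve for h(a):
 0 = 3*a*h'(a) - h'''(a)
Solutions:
 h(a) = C1 + Integral(C2*airyai(3^(1/3)*a) + C3*airybi(3^(1/3)*a), a)


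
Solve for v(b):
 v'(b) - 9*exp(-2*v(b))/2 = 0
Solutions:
 v(b) = log(-sqrt(C1 + 9*b))
 v(b) = log(C1 + 9*b)/2


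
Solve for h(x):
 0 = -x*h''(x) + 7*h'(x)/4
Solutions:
 h(x) = C1 + C2*x^(11/4)


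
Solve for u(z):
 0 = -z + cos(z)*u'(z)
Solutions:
 u(z) = C1 + Integral(z/cos(z), z)


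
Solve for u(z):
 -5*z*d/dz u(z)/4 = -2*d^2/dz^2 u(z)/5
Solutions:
 u(z) = C1 + C2*erfi(5*z/4)


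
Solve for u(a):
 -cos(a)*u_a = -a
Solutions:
 u(a) = C1 + Integral(a/cos(a), a)


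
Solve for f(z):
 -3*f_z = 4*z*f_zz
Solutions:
 f(z) = C1 + C2*z^(1/4)


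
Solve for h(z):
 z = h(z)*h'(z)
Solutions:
 h(z) = -sqrt(C1 + z^2)
 h(z) = sqrt(C1 + z^2)


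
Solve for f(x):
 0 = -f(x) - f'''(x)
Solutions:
 f(x) = C3*exp(-x) + (C1*sin(sqrt(3)*x/2) + C2*cos(sqrt(3)*x/2))*exp(x/2)


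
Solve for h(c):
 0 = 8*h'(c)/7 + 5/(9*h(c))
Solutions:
 h(c) = -sqrt(C1 - 35*c)/6
 h(c) = sqrt(C1 - 35*c)/6


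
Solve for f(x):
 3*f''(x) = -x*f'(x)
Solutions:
 f(x) = C1 + C2*erf(sqrt(6)*x/6)


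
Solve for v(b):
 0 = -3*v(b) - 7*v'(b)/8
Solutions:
 v(b) = C1*exp(-24*b/7)


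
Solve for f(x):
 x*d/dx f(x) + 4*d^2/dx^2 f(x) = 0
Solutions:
 f(x) = C1 + C2*erf(sqrt(2)*x/4)


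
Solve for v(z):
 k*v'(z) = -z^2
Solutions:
 v(z) = C1 - z^3/(3*k)


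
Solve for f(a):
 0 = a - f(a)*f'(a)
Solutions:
 f(a) = -sqrt(C1 + a^2)
 f(a) = sqrt(C1 + a^2)


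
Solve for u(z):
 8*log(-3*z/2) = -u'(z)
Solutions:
 u(z) = C1 - 8*z*log(-z) + 8*z*(-log(3) + log(2) + 1)


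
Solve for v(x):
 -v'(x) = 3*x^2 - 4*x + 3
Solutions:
 v(x) = C1 - x^3 + 2*x^2 - 3*x


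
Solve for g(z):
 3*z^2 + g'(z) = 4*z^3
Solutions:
 g(z) = C1 + z^4 - z^3


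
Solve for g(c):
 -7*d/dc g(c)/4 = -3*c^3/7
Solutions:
 g(c) = C1 + 3*c^4/49


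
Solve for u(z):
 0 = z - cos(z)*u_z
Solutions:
 u(z) = C1 + Integral(z/cos(z), z)


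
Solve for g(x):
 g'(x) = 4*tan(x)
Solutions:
 g(x) = C1 - 4*log(cos(x))


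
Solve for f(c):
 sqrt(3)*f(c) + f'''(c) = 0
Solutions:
 f(c) = C3*exp(-3^(1/6)*c) + (C1*sin(3^(2/3)*c/2) + C2*cos(3^(2/3)*c/2))*exp(3^(1/6)*c/2)


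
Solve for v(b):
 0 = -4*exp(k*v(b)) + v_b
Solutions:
 v(b) = Piecewise((log(-1/(C1*k + 4*b*k))/k, Ne(k, 0)), (nan, True))
 v(b) = Piecewise((C1 + 4*b, Eq(k, 0)), (nan, True))


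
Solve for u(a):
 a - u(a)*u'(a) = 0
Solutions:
 u(a) = -sqrt(C1 + a^2)
 u(a) = sqrt(C1 + a^2)


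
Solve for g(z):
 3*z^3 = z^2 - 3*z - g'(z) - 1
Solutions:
 g(z) = C1 - 3*z^4/4 + z^3/3 - 3*z^2/2 - z


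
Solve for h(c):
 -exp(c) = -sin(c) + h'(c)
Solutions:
 h(c) = C1 - exp(c) - cos(c)


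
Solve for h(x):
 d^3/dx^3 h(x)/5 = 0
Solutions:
 h(x) = C1 + C2*x + C3*x^2


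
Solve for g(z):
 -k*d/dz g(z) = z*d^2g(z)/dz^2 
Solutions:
 g(z) = C1 + z^(1 - re(k))*(C2*sin(log(z)*Abs(im(k))) + C3*cos(log(z)*im(k)))


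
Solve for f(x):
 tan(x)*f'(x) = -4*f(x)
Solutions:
 f(x) = C1/sin(x)^4


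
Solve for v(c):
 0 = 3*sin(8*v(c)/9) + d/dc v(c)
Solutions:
 3*c + 9*log(cos(8*v(c)/9) - 1)/16 - 9*log(cos(8*v(c)/9) + 1)/16 = C1
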